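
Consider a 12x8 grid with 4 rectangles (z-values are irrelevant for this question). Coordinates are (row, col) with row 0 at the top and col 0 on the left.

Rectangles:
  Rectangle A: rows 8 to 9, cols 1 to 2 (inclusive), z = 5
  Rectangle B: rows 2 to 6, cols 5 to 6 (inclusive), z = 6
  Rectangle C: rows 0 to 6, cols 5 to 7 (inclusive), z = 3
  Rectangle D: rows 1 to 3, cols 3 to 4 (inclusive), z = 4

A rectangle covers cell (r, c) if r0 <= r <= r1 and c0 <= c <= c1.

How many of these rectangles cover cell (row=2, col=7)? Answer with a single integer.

Check cell (2,7):
  A: rows 8-9 cols 1-2 -> outside (row miss)
  B: rows 2-6 cols 5-6 -> outside (col miss)
  C: rows 0-6 cols 5-7 -> covers
  D: rows 1-3 cols 3-4 -> outside (col miss)
Count covering = 1

Answer: 1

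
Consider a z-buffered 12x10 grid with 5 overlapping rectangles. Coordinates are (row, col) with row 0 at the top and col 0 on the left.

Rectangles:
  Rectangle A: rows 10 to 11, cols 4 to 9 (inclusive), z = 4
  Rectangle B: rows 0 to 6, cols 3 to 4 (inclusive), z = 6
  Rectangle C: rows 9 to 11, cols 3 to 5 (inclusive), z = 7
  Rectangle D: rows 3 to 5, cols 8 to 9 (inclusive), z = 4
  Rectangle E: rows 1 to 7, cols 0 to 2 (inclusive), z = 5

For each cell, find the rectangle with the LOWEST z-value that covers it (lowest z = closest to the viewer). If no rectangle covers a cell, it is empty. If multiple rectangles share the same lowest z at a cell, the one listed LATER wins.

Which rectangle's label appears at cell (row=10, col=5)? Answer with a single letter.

Check cell (10,5):
  A: rows 10-11 cols 4-9 z=4 -> covers; best now A (z=4)
  B: rows 0-6 cols 3-4 -> outside (row miss)
  C: rows 9-11 cols 3-5 z=7 -> covers; best now A (z=4)
  D: rows 3-5 cols 8-9 -> outside (row miss)
  E: rows 1-7 cols 0-2 -> outside (row miss)
Winner: A at z=4

Answer: A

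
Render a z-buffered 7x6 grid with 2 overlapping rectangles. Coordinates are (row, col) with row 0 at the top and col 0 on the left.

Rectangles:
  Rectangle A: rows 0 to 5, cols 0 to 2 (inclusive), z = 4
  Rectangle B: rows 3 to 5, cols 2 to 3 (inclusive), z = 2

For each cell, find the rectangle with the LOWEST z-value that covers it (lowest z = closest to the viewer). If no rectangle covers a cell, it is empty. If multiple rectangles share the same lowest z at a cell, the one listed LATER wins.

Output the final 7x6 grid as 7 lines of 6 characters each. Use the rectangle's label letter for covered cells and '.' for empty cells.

AAA...
AAA...
AAA...
AABB..
AABB..
AABB..
......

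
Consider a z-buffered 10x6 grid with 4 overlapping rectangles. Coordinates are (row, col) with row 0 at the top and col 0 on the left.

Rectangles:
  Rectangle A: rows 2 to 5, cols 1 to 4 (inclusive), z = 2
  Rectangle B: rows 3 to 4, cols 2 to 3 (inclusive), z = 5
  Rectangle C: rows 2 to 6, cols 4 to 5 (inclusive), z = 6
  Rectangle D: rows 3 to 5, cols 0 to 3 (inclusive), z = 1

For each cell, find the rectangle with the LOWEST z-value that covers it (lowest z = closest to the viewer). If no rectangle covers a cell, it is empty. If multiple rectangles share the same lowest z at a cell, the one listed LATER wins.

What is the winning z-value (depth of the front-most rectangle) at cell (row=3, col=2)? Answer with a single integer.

Answer: 1

Derivation:
Check cell (3,2):
  A: rows 2-5 cols 1-4 z=2 -> covers; best now A (z=2)
  B: rows 3-4 cols 2-3 z=5 -> covers; best now A (z=2)
  C: rows 2-6 cols 4-5 -> outside (col miss)
  D: rows 3-5 cols 0-3 z=1 -> covers; best now D (z=1)
Winner: D at z=1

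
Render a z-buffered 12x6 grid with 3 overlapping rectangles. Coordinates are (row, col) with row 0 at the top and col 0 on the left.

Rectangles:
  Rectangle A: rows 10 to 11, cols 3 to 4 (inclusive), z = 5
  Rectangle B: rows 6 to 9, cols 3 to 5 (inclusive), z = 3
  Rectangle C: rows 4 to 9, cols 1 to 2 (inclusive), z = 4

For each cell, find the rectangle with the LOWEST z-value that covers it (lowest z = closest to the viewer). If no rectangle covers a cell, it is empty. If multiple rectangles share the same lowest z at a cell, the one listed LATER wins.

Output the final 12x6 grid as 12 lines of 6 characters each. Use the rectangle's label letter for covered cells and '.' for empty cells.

......
......
......
......
.CC...
.CC...
.CCBBB
.CCBBB
.CCBBB
.CCBBB
...AA.
...AA.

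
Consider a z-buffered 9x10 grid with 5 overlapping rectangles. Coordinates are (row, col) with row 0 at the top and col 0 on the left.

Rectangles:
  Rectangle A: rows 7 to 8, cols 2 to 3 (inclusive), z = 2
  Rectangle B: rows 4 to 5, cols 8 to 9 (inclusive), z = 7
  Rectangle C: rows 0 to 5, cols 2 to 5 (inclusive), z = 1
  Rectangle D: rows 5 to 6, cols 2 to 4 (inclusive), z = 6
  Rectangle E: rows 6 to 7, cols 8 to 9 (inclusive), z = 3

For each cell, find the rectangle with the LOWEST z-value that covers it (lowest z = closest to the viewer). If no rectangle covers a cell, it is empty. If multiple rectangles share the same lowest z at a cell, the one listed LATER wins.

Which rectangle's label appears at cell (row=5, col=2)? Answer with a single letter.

Check cell (5,2):
  A: rows 7-8 cols 2-3 -> outside (row miss)
  B: rows 4-5 cols 8-9 -> outside (col miss)
  C: rows 0-5 cols 2-5 z=1 -> covers; best now C (z=1)
  D: rows 5-6 cols 2-4 z=6 -> covers; best now C (z=1)
  E: rows 6-7 cols 8-9 -> outside (row miss)
Winner: C at z=1

Answer: C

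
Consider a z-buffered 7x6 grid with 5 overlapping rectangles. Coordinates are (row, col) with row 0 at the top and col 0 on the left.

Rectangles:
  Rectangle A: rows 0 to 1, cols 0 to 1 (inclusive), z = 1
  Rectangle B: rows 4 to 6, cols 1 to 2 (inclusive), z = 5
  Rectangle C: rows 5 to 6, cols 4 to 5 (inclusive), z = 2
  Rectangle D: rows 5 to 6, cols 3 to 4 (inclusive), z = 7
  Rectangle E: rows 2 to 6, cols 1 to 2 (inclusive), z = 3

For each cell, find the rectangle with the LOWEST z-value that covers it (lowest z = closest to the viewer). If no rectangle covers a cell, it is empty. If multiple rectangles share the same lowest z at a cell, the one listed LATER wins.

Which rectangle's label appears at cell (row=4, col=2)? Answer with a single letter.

Check cell (4,2):
  A: rows 0-1 cols 0-1 -> outside (row miss)
  B: rows 4-6 cols 1-2 z=5 -> covers; best now B (z=5)
  C: rows 5-6 cols 4-5 -> outside (row miss)
  D: rows 5-6 cols 3-4 -> outside (row miss)
  E: rows 2-6 cols 1-2 z=3 -> covers; best now E (z=3)
Winner: E at z=3

Answer: E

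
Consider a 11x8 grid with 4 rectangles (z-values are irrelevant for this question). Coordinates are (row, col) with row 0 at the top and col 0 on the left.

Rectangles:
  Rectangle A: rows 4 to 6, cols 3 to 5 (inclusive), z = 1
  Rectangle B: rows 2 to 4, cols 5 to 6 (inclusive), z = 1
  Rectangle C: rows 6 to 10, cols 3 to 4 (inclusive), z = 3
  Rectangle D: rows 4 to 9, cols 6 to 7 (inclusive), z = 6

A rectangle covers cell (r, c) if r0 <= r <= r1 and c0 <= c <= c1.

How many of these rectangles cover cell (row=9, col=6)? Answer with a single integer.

Check cell (9,6):
  A: rows 4-6 cols 3-5 -> outside (row miss)
  B: rows 2-4 cols 5-6 -> outside (row miss)
  C: rows 6-10 cols 3-4 -> outside (col miss)
  D: rows 4-9 cols 6-7 -> covers
Count covering = 1

Answer: 1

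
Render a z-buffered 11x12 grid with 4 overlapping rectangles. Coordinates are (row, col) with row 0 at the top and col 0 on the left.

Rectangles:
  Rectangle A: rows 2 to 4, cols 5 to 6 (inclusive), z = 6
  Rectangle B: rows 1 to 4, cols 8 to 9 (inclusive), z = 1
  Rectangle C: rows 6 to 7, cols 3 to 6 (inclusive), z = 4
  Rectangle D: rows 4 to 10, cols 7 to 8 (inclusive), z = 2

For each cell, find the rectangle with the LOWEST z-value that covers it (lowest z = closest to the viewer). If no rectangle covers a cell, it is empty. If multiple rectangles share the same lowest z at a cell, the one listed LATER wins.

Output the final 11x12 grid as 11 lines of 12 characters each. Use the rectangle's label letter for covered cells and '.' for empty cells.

............
........BB..
.....AA.BB..
.....AA.BB..
.....AADBB..
.......DD...
...CCCCDD...
...CCCCDD...
.......DD...
.......DD...
.......DD...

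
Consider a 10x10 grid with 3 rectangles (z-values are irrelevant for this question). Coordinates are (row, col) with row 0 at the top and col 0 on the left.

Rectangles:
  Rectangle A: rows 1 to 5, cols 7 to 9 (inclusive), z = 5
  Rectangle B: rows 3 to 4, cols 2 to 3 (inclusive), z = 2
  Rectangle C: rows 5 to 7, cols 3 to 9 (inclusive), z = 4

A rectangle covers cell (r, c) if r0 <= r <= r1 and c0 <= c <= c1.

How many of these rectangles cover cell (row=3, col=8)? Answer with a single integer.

Check cell (3,8):
  A: rows 1-5 cols 7-9 -> covers
  B: rows 3-4 cols 2-3 -> outside (col miss)
  C: rows 5-7 cols 3-9 -> outside (row miss)
Count covering = 1

Answer: 1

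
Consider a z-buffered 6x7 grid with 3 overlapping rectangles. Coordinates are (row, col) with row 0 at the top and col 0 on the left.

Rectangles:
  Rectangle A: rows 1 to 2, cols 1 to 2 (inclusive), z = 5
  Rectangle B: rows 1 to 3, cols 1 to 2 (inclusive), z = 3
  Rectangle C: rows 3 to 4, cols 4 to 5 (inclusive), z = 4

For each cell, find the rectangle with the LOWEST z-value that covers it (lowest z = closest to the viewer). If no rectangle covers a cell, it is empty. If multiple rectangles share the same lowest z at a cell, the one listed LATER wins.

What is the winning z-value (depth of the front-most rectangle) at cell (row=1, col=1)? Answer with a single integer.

Check cell (1,1):
  A: rows 1-2 cols 1-2 z=5 -> covers; best now A (z=5)
  B: rows 1-3 cols 1-2 z=3 -> covers; best now B (z=3)
  C: rows 3-4 cols 4-5 -> outside (row miss)
Winner: B at z=3

Answer: 3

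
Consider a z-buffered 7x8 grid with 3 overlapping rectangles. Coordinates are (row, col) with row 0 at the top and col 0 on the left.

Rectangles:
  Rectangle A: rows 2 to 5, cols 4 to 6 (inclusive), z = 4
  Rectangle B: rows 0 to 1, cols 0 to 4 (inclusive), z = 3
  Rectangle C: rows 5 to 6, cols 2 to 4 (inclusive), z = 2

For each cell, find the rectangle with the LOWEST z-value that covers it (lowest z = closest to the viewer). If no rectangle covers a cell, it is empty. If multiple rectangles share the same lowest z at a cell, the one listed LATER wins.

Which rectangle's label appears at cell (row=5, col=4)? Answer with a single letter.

Answer: C

Derivation:
Check cell (5,4):
  A: rows 2-5 cols 4-6 z=4 -> covers; best now A (z=4)
  B: rows 0-1 cols 0-4 -> outside (row miss)
  C: rows 5-6 cols 2-4 z=2 -> covers; best now C (z=2)
Winner: C at z=2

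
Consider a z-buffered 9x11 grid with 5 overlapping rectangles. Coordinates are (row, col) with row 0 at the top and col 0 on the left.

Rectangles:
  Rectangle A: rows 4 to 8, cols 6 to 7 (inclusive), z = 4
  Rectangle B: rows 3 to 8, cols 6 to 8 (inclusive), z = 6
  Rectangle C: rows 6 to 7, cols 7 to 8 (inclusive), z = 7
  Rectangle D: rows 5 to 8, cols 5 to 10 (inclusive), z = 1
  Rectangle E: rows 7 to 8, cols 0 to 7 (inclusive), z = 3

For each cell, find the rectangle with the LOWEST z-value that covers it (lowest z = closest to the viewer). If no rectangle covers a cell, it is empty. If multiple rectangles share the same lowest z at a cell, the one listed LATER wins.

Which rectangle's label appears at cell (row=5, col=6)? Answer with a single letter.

Answer: D

Derivation:
Check cell (5,6):
  A: rows 4-8 cols 6-7 z=4 -> covers; best now A (z=4)
  B: rows 3-8 cols 6-8 z=6 -> covers; best now A (z=4)
  C: rows 6-7 cols 7-8 -> outside (row miss)
  D: rows 5-8 cols 5-10 z=1 -> covers; best now D (z=1)
  E: rows 7-8 cols 0-7 -> outside (row miss)
Winner: D at z=1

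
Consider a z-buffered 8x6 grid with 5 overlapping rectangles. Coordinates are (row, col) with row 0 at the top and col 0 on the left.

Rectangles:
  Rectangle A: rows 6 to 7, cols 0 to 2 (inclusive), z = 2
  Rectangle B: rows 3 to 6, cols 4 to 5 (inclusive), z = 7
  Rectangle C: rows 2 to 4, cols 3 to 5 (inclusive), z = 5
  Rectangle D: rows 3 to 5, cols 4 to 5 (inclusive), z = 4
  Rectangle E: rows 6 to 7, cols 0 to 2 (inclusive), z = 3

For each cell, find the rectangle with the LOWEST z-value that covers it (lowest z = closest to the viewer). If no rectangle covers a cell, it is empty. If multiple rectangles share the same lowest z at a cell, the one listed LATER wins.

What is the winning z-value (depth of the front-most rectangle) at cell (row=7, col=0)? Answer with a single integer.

Check cell (7,0):
  A: rows 6-7 cols 0-2 z=2 -> covers; best now A (z=2)
  B: rows 3-6 cols 4-5 -> outside (row miss)
  C: rows 2-4 cols 3-5 -> outside (row miss)
  D: rows 3-5 cols 4-5 -> outside (row miss)
  E: rows 6-7 cols 0-2 z=3 -> covers; best now A (z=2)
Winner: A at z=2

Answer: 2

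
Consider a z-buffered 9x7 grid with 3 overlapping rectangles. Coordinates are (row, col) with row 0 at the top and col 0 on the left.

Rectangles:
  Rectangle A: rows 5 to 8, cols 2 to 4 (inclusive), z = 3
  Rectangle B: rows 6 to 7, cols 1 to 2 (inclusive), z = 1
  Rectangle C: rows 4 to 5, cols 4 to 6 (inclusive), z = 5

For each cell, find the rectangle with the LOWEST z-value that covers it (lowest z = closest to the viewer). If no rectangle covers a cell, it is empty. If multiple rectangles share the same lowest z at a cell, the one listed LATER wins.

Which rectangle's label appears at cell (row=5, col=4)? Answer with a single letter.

Check cell (5,4):
  A: rows 5-8 cols 2-4 z=3 -> covers; best now A (z=3)
  B: rows 6-7 cols 1-2 -> outside (row miss)
  C: rows 4-5 cols 4-6 z=5 -> covers; best now A (z=3)
Winner: A at z=3

Answer: A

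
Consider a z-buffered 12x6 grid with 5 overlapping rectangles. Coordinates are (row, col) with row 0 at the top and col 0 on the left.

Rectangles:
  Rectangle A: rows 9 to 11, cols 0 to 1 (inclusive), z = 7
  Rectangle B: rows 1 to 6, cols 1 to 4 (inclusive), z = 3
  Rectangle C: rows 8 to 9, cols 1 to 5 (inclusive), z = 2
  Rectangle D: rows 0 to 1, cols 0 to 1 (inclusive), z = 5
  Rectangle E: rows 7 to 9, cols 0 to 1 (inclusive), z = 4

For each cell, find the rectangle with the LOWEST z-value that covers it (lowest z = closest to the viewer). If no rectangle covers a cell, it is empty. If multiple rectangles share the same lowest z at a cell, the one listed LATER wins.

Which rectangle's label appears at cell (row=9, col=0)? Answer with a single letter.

Answer: E

Derivation:
Check cell (9,0):
  A: rows 9-11 cols 0-1 z=7 -> covers; best now A (z=7)
  B: rows 1-6 cols 1-4 -> outside (row miss)
  C: rows 8-9 cols 1-5 -> outside (col miss)
  D: rows 0-1 cols 0-1 -> outside (row miss)
  E: rows 7-9 cols 0-1 z=4 -> covers; best now E (z=4)
Winner: E at z=4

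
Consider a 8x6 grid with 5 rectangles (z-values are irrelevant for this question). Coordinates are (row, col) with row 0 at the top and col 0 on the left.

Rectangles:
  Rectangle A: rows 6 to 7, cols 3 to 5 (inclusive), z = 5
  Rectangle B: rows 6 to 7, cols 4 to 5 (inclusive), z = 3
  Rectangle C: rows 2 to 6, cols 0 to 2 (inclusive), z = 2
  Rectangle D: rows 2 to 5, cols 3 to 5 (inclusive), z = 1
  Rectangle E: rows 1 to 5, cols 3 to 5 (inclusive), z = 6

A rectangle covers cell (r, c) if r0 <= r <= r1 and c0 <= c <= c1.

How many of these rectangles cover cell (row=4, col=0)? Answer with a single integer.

Check cell (4,0):
  A: rows 6-7 cols 3-5 -> outside (row miss)
  B: rows 6-7 cols 4-5 -> outside (row miss)
  C: rows 2-6 cols 0-2 -> covers
  D: rows 2-5 cols 3-5 -> outside (col miss)
  E: rows 1-5 cols 3-5 -> outside (col miss)
Count covering = 1

Answer: 1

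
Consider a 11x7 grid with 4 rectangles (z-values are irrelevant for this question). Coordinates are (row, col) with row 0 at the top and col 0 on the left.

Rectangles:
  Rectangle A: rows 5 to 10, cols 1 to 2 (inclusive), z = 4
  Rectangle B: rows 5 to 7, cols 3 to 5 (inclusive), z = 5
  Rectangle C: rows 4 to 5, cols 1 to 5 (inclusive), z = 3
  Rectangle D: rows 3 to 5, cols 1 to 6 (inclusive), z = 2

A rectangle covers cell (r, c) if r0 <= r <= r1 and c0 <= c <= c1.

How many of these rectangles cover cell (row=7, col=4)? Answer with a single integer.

Answer: 1

Derivation:
Check cell (7,4):
  A: rows 5-10 cols 1-2 -> outside (col miss)
  B: rows 5-7 cols 3-5 -> covers
  C: rows 4-5 cols 1-5 -> outside (row miss)
  D: rows 3-5 cols 1-6 -> outside (row miss)
Count covering = 1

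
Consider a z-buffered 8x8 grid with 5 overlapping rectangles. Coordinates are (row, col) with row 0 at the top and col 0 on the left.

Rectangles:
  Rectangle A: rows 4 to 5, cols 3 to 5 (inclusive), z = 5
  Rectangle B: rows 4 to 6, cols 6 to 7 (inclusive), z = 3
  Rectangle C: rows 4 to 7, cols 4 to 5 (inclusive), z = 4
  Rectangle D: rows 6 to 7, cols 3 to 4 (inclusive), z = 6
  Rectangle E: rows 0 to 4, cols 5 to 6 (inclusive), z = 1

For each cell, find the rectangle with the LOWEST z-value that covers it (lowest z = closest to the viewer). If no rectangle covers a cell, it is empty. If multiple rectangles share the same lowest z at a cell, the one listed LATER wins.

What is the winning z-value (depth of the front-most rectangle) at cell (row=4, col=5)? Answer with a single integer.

Answer: 1

Derivation:
Check cell (4,5):
  A: rows 4-5 cols 3-5 z=5 -> covers; best now A (z=5)
  B: rows 4-6 cols 6-7 -> outside (col miss)
  C: rows 4-7 cols 4-5 z=4 -> covers; best now C (z=4)
  D: rows 6-7 cols 3-4 -> outside (row miss)
  E: rows 0-4 cols 5-6 z=1 -> covers; best now E (z=1)
Winner: E at z=1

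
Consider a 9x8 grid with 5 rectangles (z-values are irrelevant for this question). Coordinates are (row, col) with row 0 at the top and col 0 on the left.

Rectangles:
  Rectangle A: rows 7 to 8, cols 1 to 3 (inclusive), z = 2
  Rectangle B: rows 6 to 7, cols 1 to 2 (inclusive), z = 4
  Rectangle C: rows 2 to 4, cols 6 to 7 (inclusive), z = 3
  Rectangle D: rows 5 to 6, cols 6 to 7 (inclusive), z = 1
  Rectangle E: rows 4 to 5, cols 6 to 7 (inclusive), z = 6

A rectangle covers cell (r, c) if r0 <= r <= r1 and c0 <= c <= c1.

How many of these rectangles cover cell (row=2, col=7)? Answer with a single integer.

Answer: 1

Derivation:
Check cell (2,7):
  A: rows 7-8 cols 1-3 -> outside (row miss)
  B: rows 6-7 cols 1-2 -> outside (row miss)
  C: rows 2-4 cols 6-7 -> covers
  D: rows 5-6 cols 6-7 -> outside (row miss)
  E: rows 4-5 cols 6-7 -> outside (row miss)
Count covering = 1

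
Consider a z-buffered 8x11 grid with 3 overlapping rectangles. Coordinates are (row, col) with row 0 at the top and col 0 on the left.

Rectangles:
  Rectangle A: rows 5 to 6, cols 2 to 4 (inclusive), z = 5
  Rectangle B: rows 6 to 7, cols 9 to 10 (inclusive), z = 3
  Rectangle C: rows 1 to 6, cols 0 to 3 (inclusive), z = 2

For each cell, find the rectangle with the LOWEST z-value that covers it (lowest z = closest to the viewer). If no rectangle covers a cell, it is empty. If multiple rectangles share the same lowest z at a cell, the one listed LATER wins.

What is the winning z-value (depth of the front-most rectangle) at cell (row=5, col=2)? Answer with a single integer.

Answer: 2

Derivation:
Check cell (5,2):
  A: rows 5-6 cols 2-4 z=5 -> covers; best now A (z=5)
  B: rows 6-7 cols 9-10 -> outside (row miss)
  C: rows 1-6 cols 0-3 z=2 -> covers; best now C (z=2)
Winner: C at z=2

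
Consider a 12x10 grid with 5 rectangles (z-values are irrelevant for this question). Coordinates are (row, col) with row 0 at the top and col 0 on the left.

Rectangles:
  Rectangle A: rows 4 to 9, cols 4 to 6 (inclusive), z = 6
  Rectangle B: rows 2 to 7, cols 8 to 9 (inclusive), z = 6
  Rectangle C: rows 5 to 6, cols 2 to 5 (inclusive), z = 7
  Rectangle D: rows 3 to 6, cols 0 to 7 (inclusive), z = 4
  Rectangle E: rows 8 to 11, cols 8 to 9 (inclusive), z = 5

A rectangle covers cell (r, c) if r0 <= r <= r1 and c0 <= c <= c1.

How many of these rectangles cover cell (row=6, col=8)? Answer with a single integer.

Check cell (6,8):
  A: rows 4-9 cols 4-6 -> outside (col miss)
  B: rows 2-7 cols 8-9 -> covers
  C: rows 5-6 cols 2-5 -> outside (col miss)
  D: rows 3-6 cols 0-7 -> outside (col miss)
  E: rows 8-11 cols 8-9 -> outside (row miss)
Count covering = 1

Answer: 1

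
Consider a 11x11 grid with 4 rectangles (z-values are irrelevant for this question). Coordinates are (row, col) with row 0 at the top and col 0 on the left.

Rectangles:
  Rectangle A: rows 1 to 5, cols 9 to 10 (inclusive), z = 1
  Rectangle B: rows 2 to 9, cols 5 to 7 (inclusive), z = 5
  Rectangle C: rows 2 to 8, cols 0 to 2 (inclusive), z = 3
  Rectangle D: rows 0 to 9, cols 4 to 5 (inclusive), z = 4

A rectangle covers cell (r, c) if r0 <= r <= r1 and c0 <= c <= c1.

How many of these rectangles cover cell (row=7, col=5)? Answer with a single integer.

Answer: 2

Derivation:
Check cell (7,5):
  A: rows 1-5 cols 9-10 -> outside (row miss)
  B: rows 2-9 cols 5-7 -> covers
  C: rows 2-8 cols 0-2 -> outside (col miss)
  D: rows 0-9 cols 4-5 -> covers
Count covering = 2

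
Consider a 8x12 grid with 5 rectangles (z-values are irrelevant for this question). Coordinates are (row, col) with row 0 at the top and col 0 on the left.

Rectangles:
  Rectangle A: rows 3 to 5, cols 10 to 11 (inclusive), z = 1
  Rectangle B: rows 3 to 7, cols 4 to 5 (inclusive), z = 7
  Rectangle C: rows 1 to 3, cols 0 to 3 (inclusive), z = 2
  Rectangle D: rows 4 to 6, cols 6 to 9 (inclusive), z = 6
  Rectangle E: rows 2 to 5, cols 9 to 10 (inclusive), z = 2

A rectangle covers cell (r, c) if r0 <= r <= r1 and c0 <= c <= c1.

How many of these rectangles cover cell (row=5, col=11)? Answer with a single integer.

Check cell (5,11):
  A: rows 3-5 cols 10-11 -> covers
  B: rows 3-7 cols 4-5 -> outside (col miss)
  C: rows 1-3 cols 0-3 -> outside (row miss)
  D: rows 4-6 cols 6-9 -> outside (col miss)
  E: rows 2-5 cols 9-10 -> outside (col miss)
Count covering = 1

Answer: 1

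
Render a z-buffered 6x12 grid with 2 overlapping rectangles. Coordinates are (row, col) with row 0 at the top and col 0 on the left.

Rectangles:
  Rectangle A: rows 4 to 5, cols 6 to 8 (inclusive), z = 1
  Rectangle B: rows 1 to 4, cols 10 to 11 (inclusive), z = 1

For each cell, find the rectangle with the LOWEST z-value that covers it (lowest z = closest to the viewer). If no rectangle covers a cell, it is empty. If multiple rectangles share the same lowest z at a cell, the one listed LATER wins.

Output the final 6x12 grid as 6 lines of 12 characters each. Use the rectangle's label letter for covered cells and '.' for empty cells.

............
..........BB
..........BB
..........BB
......AAA.BB
......AAA...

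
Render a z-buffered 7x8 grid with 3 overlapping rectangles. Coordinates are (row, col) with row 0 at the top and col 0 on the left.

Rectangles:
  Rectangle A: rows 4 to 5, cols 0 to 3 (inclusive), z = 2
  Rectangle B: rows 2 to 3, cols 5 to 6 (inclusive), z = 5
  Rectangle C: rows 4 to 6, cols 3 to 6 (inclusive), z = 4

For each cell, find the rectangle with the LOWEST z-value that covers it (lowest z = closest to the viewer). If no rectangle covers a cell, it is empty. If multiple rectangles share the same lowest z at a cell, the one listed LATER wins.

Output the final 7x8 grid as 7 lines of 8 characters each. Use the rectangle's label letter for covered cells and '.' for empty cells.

........
........
.....BB.
.....BB.
AAAACCC.
AAAACCC.
...CCCC.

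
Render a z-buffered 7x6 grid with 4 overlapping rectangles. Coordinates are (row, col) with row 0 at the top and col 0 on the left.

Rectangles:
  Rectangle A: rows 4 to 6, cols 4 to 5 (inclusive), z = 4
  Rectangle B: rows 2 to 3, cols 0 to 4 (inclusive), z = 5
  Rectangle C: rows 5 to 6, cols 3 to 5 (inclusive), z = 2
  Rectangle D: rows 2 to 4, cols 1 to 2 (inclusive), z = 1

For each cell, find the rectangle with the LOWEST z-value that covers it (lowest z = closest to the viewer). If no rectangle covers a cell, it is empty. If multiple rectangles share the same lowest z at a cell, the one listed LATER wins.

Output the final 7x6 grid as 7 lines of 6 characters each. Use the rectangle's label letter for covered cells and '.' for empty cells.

......
......
BDDBB.
BDDBB.
.DD.AA
...CCC
...CCC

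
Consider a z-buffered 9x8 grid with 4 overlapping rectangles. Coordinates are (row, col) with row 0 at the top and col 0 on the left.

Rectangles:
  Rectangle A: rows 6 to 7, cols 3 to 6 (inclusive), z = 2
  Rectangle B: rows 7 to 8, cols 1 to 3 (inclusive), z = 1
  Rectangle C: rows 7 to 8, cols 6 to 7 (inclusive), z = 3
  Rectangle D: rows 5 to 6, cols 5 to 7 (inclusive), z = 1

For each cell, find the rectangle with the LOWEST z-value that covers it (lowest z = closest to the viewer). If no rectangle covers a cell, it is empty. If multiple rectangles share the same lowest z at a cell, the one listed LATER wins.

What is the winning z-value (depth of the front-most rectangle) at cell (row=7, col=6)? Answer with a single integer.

Answer: 2

Derivation:
Check cell (7,6):
  A: rows 6-7 cols 3-6 z=2 -> covers; best now A (z=2)
  B: rows 7-8 cols 1-3 -> outside (col miss)
  C: rows 7-8 cols 6-7 z=3 -> covers; best now A (z=2)
  D: rows 5-6 cols 5-7 -> outside (row miss)
Winner: A at z=2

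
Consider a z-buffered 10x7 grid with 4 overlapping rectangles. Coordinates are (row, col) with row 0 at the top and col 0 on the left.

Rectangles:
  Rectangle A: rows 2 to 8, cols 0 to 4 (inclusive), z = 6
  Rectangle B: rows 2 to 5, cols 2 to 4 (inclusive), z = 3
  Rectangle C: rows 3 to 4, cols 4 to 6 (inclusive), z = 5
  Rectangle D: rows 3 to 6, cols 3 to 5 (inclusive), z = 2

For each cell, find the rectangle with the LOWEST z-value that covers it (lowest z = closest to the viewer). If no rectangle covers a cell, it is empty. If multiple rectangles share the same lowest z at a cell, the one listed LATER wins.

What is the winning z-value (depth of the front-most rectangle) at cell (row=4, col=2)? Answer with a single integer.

Check cell (4,2):
  A: rows 2-8 cols 0-4 z=6 -> covers; best now A (z=6)
  B: rows 2-5 cols 2-4 z=3 -> covers; best now B (z=3)
  C: rows 3-4 cols 4-6 -> outside (col miss)
  D: rows 3-6 cols 3-5 -> outside (col miss)
Winner: B at z=3

Answer: 3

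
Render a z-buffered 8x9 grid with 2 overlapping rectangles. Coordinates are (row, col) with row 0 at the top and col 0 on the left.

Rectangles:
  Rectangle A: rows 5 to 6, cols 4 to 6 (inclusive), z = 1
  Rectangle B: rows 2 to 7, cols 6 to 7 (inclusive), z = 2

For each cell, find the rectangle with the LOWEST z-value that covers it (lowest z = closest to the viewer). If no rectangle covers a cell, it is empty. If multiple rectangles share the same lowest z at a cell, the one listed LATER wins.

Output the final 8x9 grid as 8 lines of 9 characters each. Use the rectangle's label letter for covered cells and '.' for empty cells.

.........
.........
......BB.
......BB.
......BB.
....AAAB.
....AAAB.
......BB.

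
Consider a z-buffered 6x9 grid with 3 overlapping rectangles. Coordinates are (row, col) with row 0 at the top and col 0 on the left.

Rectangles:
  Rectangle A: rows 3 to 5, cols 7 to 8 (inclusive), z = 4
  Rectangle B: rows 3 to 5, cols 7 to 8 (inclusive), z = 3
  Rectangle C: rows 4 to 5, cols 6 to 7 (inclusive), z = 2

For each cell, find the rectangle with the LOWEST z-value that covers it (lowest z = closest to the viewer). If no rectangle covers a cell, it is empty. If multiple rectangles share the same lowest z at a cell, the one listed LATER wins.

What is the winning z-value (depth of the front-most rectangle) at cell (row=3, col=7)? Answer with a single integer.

Check cell (3,7):
  A: rows 3-5 cols 7-8 z=4 -> covers; best now A (z=4)
  B: rows 3-5 cols 7-8 z=3 -> covers; best now B (z=3)
  C: rows 4-5 cols 6-7 -> outside (row miss)
Winner: B at z=3

Answer: 3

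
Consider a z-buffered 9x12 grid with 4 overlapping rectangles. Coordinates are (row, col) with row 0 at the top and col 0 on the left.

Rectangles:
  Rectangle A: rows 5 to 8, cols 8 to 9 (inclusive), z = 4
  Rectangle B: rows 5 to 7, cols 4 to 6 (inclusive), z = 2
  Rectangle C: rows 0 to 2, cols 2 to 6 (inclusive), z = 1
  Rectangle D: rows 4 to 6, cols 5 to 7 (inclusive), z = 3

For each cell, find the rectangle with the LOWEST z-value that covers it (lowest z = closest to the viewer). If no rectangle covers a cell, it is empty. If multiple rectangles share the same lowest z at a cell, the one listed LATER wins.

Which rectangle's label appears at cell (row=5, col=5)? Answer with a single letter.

Answer: B

Derivation:
Check cell (5,5):
  A: rows 5-8 cols 8-9 -> outside (col miss)
  B: rows 5-7 cols 4-6 z=2 -> covers; best now B (z=2)
  C: rows 0-2 cols 2-6 -> outside (row miss)
  D: rows 4-6 cols 5-7 z=3 -> covers; best now B (z=2)
Winner: B at z=2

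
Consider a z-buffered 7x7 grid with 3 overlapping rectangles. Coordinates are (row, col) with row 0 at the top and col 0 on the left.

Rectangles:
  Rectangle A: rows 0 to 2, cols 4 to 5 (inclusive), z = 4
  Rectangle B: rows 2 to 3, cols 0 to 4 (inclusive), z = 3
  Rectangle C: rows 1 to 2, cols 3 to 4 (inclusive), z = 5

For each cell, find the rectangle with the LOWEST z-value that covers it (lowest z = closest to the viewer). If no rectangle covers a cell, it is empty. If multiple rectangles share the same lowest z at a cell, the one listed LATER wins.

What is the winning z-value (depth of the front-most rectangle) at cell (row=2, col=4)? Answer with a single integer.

Answer: 3

Derivation:
Check cell (2,4):
  A: rows 0-2 cols 4-5 z=4 -> covers; best now A (z=4)
  B: rows 2-3 cols 0-4 z=3 -> covers; best now B (z=3)
  C: rows 1-2 cols 3-4 z=5 -> covers; best now B (z=3)
Winner: B at z=3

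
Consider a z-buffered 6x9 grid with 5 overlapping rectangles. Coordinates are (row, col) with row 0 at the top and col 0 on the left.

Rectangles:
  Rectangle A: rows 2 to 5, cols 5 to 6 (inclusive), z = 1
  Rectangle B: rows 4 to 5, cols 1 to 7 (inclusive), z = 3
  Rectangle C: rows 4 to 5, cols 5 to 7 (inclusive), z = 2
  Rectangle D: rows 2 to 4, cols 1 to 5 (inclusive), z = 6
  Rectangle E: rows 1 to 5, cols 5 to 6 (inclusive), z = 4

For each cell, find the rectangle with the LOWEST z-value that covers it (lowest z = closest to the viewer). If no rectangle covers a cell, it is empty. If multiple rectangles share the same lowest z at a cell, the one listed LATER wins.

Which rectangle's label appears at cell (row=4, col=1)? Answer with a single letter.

Answer: B

Derivation:
Check cell (4,1):
  A: rows 2-5 cols 5-6 -> outside (col miss)
  B: rows 4-5 cols 1-7 z=3 -> covers; best now B (z=3)
  C: rows 4-5 cols 5-7 -> outside (col miss)
  D: rows 2-4 cols 1-5 z=6 -> covers; best now B (z=3)
  E: rows 1-5 cols 5-6 -> outside (col miss)
Winner: B at z=3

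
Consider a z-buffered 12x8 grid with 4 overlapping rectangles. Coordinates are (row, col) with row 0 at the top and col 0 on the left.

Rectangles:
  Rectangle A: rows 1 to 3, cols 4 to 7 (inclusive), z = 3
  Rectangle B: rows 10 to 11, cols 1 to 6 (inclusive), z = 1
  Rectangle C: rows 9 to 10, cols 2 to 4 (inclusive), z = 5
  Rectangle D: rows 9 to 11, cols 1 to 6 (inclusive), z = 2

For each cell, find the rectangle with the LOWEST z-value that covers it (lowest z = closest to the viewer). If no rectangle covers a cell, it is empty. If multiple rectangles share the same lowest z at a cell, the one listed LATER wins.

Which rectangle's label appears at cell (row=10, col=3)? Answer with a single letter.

Answer: B

Derivation:
Check cell (10,3):
  A: rows 1-3 cols 4-7 -> outside (row miss)
  B: rows 10-11 cols 1-6 z=1 -> covers; best now B (z=1)
  C: rows 9-10 cols 2-4 z=5 -> covers; best now B (z=1)
  D: rows 9-11 cols 1-6 z=2 -> covers; best now B (z=1)
Winner: B at z=1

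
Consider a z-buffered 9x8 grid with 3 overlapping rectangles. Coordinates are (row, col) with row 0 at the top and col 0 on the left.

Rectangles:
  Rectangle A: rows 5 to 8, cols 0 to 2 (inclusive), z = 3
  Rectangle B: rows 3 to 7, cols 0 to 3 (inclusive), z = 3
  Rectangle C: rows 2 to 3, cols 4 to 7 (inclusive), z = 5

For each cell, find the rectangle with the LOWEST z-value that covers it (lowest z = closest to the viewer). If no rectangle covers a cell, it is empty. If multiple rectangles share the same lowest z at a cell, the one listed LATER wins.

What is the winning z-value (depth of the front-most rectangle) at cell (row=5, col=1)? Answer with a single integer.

Check cell (5,1):
  A: rows 5-8 cols 0-2 z=3 -> covers; best now A (z=3)
  B: rows 3-7 cols 0-3 z=3 -> covers; best now B (z=3)
  C: rows 2-3 cols 4-7 -> outside (row miss)
Winner: B at z=3

Answer: 3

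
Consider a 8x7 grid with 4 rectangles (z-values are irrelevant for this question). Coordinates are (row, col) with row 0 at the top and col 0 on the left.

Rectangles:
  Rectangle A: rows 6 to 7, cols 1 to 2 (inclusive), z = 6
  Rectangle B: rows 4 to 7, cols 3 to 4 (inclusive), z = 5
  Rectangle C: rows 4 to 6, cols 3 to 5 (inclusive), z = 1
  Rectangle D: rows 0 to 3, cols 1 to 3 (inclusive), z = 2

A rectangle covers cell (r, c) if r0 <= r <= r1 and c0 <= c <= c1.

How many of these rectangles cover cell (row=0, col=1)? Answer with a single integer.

Check cell (0,1):
  A: rows 6-7 cols 1-2 -> outside (row miss)
  B: rows 4-7 cols 3-4 -> outside (row miss)
  C: rows 4-6 cols 3-5 -> outside (row miss)
  D: rows 0-3 cols 1-3 -> covers
Count covering = 1

Answer: 1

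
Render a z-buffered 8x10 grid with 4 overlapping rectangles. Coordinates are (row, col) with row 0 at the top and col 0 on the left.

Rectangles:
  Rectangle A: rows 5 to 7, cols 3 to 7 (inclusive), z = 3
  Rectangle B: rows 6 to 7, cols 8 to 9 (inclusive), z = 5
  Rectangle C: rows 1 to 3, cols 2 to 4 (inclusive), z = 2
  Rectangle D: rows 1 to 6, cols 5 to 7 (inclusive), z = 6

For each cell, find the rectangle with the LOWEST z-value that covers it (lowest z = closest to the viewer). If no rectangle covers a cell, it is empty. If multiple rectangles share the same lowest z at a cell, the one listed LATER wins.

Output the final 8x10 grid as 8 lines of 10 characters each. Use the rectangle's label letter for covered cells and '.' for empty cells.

..........
..CCCDDD..
..CCCDDD..
..CCCDDD..
.....DDD..
...AAAAA..
...AAAAABB
...AAAAABB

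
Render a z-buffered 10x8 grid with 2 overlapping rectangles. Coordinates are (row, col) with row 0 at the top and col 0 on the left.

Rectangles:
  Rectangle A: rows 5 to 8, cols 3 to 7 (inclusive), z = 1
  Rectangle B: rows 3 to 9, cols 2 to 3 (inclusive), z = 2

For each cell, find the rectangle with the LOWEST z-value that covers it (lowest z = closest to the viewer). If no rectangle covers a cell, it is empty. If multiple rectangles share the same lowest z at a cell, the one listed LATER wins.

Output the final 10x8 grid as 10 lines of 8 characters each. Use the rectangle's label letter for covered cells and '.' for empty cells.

........
........
........
..BB....
..BB....
..BAAAAA
..BAAAAA
..BAAAAA
..BAAAAA
..BB....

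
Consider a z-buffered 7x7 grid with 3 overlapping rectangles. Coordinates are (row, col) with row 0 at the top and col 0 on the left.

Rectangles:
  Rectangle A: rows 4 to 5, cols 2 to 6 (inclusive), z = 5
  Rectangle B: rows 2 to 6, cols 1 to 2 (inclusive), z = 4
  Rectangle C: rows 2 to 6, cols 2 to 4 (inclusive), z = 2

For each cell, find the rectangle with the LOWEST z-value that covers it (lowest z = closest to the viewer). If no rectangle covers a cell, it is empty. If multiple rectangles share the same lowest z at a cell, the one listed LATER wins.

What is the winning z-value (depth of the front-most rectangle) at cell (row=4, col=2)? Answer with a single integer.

Answer: 2

Derivation:
Check cell (4,2):
  A: rows 4-5 cols 2-6 z=5 -> covers; best now A (z=5)
  B: rows 2-6 cols 1-2 z=4 -> covers; best now B (z=4)
  C: rows 2-6 cols 2-4 z=2 -> covers; best now C (z=2)
Winner: C at z=2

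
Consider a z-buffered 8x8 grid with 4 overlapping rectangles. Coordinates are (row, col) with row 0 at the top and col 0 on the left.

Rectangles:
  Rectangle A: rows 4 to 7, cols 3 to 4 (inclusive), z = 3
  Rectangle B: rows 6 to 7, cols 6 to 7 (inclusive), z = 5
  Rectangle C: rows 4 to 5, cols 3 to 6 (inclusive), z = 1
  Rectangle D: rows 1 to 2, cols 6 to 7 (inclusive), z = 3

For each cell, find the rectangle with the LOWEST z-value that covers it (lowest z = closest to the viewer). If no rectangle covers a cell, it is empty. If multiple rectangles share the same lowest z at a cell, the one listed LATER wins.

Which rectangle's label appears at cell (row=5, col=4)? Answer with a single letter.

Check cell (5,4):
  A: rows 4-7 cols 3-4 z=3 -> covers; best now A (z=3)
  B: rows 6-7 cols 6-7 -> outside (row miss)
  C: rows 4-5 cols 3-6 z=1 -> covers; best now C (z=1)
  D: rows 1-2 cols 6-7 -> outside (row miss)
Winner: C at z=1

Answer: C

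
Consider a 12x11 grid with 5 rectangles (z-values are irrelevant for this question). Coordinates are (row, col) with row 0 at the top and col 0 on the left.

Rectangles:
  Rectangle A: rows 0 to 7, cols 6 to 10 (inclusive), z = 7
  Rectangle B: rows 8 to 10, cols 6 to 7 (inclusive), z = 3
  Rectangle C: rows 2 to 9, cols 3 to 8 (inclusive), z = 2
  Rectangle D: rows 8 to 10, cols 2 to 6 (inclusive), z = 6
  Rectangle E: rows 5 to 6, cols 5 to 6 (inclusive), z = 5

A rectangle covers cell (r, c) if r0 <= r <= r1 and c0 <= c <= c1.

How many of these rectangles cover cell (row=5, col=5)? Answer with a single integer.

Answer: 2

Derivation:
Check cell (5,5):
  A: rows 0-7 cols 6-10 -> outside (col miss)
  B: rows 8-10 cols 6-7 -> outside (row miss)
  C: rows 2-9 cols 3-8 -> covers
  D: rows 8-10 cols 2-6 -> outside (row miss)
  E: rows 5-6 cols 5-6 -> covers
Count covering = 2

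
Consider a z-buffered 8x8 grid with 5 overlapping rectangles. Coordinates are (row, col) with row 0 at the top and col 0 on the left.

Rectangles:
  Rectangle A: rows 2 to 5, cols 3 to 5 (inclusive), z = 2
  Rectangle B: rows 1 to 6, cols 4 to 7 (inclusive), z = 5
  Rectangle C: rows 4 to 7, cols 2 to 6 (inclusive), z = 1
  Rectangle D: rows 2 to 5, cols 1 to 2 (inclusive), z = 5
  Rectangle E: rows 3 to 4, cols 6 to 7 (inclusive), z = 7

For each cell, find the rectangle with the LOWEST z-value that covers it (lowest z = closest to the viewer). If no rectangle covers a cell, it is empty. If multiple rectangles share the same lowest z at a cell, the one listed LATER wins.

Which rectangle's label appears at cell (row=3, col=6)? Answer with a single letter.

Check cell (3,6):
  A: rows 2-5 cols 3-5 -> outside (col miss)
  B: rows 1-6 cols 4-7 z=5 -> covers; best now B (z=5)
  C: rows 4-7 cols 2-6 -> outside (row miss)
  D: rows 2-5 cols 1-2 -> outside (col miss)
  E: rows 3-4 cols 6-7 z=7 -> covers; best now B (z=5)
Winner: B at z=5

Answer: B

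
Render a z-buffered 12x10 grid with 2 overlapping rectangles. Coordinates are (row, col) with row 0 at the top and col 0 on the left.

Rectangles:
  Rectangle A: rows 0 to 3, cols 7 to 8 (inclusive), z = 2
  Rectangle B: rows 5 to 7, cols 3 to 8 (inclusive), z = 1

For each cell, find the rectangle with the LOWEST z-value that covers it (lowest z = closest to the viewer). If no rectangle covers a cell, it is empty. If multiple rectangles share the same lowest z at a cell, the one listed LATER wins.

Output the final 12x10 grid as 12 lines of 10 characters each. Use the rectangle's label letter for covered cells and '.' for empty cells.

.......AA.
.......AA.
.......AA.
.......AA.
..........
...BBBBBB.
...BBBBBB.
...BBBBBB.
..........
..........
..........
..........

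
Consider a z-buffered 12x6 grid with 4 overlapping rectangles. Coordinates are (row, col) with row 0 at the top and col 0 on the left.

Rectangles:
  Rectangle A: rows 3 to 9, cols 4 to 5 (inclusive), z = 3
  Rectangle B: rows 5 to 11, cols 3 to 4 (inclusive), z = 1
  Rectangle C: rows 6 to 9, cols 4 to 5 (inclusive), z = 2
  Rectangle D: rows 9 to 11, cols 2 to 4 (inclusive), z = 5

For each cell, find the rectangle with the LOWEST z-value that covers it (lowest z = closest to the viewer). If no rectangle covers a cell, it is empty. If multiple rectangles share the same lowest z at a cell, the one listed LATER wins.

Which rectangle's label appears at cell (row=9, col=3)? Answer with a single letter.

Answer: B

Derivation:
Check cell (9,3):
  A: rows 3-9 cols 4-5 -> outside (col miss)
  B: rows 5-11 cols 3-4 z=1 -> covers; best now B (z=1)
  C: rows 6-9 cols 4-5 -> outside (col miss)
  D: rows 9-11 cols 2-4 z=5 -> covers; best now B (z=1)
Winner: B at z=1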